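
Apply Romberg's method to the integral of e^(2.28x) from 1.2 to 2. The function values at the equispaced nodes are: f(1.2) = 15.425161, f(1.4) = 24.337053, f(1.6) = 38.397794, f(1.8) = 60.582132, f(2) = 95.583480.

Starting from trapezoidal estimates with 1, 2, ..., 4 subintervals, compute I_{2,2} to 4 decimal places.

I_{0,0} (trapezoid, 1 panel, h=0.8000): 44.403456
I_{1,0} (trapezoid, 2 panels, h=0.4000): 37.560846
I_{2,0} (trapezoid, 4 panels, h=0.2000): 35.764260
I_{1,1} = 37.560846 + (37.560846 − 44.403456)/3 = 35.279976
I_{2,1} = 35.764260 + (35.764260 − 37.560846)/3 = 35.165398
I_{2,2} = 35.165398 + (35.165398 − 35.279976)/15 = 35.157759

35.1578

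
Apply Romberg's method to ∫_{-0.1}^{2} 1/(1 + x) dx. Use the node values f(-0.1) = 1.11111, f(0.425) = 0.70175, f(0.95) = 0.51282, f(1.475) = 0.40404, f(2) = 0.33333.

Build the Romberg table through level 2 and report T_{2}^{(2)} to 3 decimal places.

1.205

T_{0}^{(0)} (trapezoid, 1 panel, h=2.1000): 1.51666
T_{1}^{(0)} (trapezoid, 2 panels, h=1.0500): 1.29679
T_{2}^{(0)} (trapezoid, 4 panels, h=0.5250): 1.22894
T_{1}^{(1)} = 1.29679 + (1.29679 − 1.51666)/3 = 1.22350
T_{2}^{(1)} = 1.22894 + (1.22894 − 1.29679)/3 = 1.20632
T_{2}^{(2)} = 1.20632 + (1.20632 − 1.22350)/15 = 1.20517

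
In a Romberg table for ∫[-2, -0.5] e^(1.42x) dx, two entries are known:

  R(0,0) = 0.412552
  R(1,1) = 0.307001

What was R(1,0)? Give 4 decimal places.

From R(1,1) = (4·R(1,0) − R(0,0))/3, solve for R(1,0):
4·R(1,0) = 3·0.307001 + 0.412552 = 1.333555
R(1,0) = 0.333389

0.3334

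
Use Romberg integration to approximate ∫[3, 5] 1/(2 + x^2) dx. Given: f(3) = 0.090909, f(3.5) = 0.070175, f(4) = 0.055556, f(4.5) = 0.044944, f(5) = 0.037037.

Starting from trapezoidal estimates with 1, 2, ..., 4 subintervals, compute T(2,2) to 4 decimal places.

0.1166

T(0,0) (trapezoid, 1 panel, h=2.0000): 0.127946
T(1,0) (trapezoid, 2 panels, h=1.0000): 0.119529
T(2,0) (trapezoid, 4 panels, h=0.5000): 0.117324
T(1,1) = 0.119529 + (0.119529 − 0.127946)/3 = 0.116723
T(2,1) = 0.117324 + (0.117324 − 0.119529)/3 = 0.116589
T(2,2) = 0.116589 + (0.116589 − 0.116723)/15 = 0.116580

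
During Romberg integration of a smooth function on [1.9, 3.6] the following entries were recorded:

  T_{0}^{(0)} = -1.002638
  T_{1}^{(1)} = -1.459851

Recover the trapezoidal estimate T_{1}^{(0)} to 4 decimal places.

-1.3455

From T_{1}^{(1)} = (4·T_{1}^{(0)} − T_{0}^{(0)})/3, solve for T_{1}^{(0)}:
4·T_{1}^{(0)} = 3·(-1.459851) + (-1.002638) = -5.382191
T_{1}^{(0)} = -1.345548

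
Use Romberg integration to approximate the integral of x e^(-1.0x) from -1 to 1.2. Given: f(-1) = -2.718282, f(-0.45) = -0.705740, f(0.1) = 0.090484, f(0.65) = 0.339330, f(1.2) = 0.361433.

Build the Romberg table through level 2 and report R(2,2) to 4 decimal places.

-0.6634

R(0,0) (trapezoid, 1 panel, h=2.2000): -2.592534
R(1,0) (trapezoid, 2 panels, h=1.1000): -1.196735
R(2,0) (trapezoid, 4 panels, h=0.5500): -0.799893
R(1,1) = -1.196735 + (-1.196735 − (-2.592534))/3 = -0.731469
R(2,1) = -0.799893 + (-0.799893 − (-1.196735))/3 = -0.667612
R(2,2) = -0.667612 + (-0.667612 − (-0.731469))/15 = -0.663355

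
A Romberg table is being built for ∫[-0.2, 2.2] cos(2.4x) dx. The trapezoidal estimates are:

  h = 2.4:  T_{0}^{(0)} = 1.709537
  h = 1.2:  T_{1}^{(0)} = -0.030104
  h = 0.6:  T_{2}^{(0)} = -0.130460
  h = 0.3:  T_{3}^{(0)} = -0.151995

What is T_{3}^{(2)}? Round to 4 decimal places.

Richardson extrapolation on the trapezoidal column (denominator 4−1=3):
T_{2}^{(1)} = (4·(-0.130460) − (-0.030104)) / 3 = -0.163912
T_{3}^{(1)} = -0.151995 + (-0.151995 − (-0.130460))/3 = -0.159173
T_{3}^{(2)} = (16·(-0.159173) − (-0.163912)) / 15 = -0.158857
(Column j=1 coincides with Simpson's rule on the same nodes.)

-0.1589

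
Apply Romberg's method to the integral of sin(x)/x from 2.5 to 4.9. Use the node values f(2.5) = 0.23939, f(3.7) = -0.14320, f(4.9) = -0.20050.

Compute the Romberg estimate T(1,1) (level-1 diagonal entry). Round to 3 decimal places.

T(0,0) (trapezoid, 1 panel, h=2.4000): 0.04667
T(1,0) (trapezoid, 2 panels, h=1.2000): -0.14851
T(1,1) = -0.14851 + (-0.14851 − 0.04667)/3 = -0.21357

-0.214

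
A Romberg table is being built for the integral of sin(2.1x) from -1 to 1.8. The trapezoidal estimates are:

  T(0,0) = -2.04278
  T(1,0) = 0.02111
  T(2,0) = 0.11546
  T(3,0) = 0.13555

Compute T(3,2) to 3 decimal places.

0.142

T(2,1) = 0.11546 + (0.11546 − 0.02111)/3 = 0.14691
T(3,1) = (4·0.13555 − 0.11546) / 3 = 0.14225
T(3,2) = (16·0.14225 − 0.14691) / 15 = 0.14194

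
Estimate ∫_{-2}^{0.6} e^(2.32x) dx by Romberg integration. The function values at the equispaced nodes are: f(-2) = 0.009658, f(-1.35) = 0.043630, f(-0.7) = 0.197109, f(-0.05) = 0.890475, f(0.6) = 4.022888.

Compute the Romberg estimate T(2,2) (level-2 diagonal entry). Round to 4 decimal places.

1.7473

T(0,0) (trapezoid, 1 panel, h=2.6000): 5.242310
T(1,0) (trapezoid, 2 panels, h=1.3000): 2.877397
T(2,0) (trapezoid, 4 panels, h=0.6500): 2.045867
T(1,1) = 2.877397 + (2.877397 − 5.242310)/3 = 2.089093
T(2,1) = 2.045867 + (2.045867 − 2.877397)/3 = 1.768690
T(2,2) = 1.768690 + (1.768690 − 2.089093)/15 = 1.747330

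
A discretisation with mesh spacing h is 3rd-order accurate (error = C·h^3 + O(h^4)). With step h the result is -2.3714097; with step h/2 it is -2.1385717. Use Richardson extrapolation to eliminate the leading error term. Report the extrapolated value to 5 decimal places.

Extrapolated value = (8·A(h/2) − A(h)) / (8 − 1)
= (8·(-2.1385717) − (-2.3714097)) / 7
= -14.7371639 / 7 = -2.1053091

-2.10531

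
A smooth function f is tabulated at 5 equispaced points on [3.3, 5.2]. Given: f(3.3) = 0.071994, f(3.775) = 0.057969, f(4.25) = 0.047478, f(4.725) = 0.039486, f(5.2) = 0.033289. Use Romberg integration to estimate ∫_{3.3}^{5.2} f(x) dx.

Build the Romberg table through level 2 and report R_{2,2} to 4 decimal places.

0.0934

R_{0,0} (trapezoid, 1 panel, h=1.9000): 0.100019
R_{1,0} (trapezoid, 2 panels, h=0.9500): 0.095114
R_{2,0} (trapezoid, 4 panels, h=0.4750): 0.093848
R_{1,1} = 0.095114 + (0.095114 − 0.100019)/3 = 0.093479
R_{2,1} = 0.093848 + (0.093848 − 0.095114)/3 = 0.093426
R_{2,2} = 0.093426 + (0.093426 − 0.093479)/15 = 0.093422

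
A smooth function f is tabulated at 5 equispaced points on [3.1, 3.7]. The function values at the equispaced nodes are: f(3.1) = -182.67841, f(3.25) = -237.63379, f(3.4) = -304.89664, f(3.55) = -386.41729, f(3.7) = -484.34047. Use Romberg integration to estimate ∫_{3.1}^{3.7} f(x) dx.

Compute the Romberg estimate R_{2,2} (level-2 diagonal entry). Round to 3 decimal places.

-188.650

R_{0,0} (trapezoid, 1 panel, h=0.6000): -200.10566
R_{1,0} (trapezoid, 2 panels, h=0.3000): -191.52182
R_{2,0} (trapezoid, 4 panels, h=0.1500): -189.36857
R_{1,1} = -191.52182 + (-191.52182 − (-200.10566))/3 = -188.66054
R_{2,1} = -189.36857 + (-189.36857 − (-191.52182))/3 = -188.65082
R_{2,2} = -188.65082 + (-188.65082 − (-188.66054))/15 = -188.65017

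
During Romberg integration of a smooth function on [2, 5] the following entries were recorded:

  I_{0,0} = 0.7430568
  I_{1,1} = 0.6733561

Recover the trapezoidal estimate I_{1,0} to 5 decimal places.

0.69078

From I_{1,1} = (4·I_{1,0} − I_{0,0})/3, solve for I_{1,0}:
4·I_{1,0} = 3·0.6733561 + 0.7430568 = 2.7631251
I_{1,0} = 0.6907813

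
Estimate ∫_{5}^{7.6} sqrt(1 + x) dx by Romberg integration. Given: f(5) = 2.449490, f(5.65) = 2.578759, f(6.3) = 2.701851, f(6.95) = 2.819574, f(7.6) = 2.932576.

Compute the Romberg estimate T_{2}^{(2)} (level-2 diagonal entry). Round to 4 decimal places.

T_{0}^{(0)} (trapezoid, 1 panel, h=2.6000): 6.996686
T_{1}^{(0)} (trapezoid, 2 panels, h=1.3000): 7.010749
T_{2}^{(0)} (trapezoid, 4 panels, h=0.6500): 7.014291
T_{1}^{(1)} = 7.010749 + (7.010749 − 6.996686)/3 = 7.015437
T_{2}^{(1)} = 7.014291 + (7.014291 − 7.010749)/3 = 7.015472
T_{2}^{(2)} = 7.015472 + (7.015472 − 7.015437)/15 = 7.015474

7.0155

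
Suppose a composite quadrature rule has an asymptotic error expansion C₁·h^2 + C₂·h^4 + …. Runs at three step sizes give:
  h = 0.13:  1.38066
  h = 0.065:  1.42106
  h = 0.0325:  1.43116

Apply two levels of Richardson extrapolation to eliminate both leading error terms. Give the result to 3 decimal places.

1.435

First eliminate the h^2 term (factor 2^2 = 4):
  B₁ = (4·1.42106 − 1.38066)/3 = 1.43453
  B₂ = (4·1.43116 − 1.42106)/3 = 1.43453
Then eliminate the h^4 term (factor 2^4 = 16):
  (16·1.43453 − 1.43453)/15 = 1.43453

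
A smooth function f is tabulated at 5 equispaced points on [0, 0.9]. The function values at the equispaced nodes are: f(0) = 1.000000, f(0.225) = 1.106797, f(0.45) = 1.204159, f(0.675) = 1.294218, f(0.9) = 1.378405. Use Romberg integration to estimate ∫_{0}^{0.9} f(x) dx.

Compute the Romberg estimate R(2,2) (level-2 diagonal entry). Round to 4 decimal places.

1.0793

R(0,0) (trapezoid, 1 panel, h=0.9000): 1.070282
R(1,0) (trapezoid, 2 panels, h=0.4500): 1.077013
R(2,0) (trapezoid, 4 panels, h=0.2250): 1.078735
R(1,1) = 1.077013 + (1.077013 − 1.070282)/3 = 1.079257
R(2,1) = 1.078735 + (1.078735 − 1.077013)/3 = 1.079309
R(2,2) = 1.079309 + (1.079309 − 1.079257)/15 = 1.079312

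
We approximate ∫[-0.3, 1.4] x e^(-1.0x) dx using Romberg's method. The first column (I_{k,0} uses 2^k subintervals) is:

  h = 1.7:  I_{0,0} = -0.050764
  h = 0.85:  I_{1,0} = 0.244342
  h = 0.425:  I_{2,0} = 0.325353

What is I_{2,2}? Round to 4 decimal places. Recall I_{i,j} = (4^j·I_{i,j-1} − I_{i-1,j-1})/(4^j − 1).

0.3530

I_{1,1} = (4·0.244342 − (-0.050764)) / 3 = 0.342711
I_{2,1} = 0.325353 + (0.325353 − 0.244342)/3 = 0.352357
I_{2,2} = 0.352357 + (0.352357 − 0.342711)/15 = 0.353000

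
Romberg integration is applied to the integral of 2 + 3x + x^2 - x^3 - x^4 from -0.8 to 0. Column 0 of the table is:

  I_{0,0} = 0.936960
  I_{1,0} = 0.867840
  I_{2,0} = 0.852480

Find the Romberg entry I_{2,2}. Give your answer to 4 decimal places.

Richardson extrapolation on the trapezoidal column (denominator 4−1=3):
I_{1,1} = 0.867840 + (0.867840 − 0.936960)/3 = 0.844800
I_{2,1} = (4·0.852480 − 0.867840) / 3 = 0.847360
I_{2,2} = 0.847360 + (0.847360 − 0.844800)/15 = 0.847531

0.8475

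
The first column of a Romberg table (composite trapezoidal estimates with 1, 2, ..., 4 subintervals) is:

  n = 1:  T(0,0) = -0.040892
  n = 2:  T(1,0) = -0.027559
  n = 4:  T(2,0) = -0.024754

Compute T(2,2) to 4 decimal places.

Richardson extrapolation on the trapezoidal column (denominator 4−1=3):
T(1,1) = (4·(-0.027559) − (-0.040892)) / 3 = -0.023115
T(2,1) = (4·(-0.024754) − (-0.027559)) / 3 = -0.023819
T(2,2) = -0.023819 + (-0.023819 − (-0.023115))/15 = -0.023866

-0.0239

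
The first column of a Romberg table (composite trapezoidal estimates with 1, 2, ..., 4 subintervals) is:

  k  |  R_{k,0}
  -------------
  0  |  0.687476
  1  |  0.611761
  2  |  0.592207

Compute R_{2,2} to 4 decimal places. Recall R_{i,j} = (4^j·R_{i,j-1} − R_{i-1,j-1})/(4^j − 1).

Richardson extrapolation on the trapezoidal column (denominator 4−1=3):
R_{1,1} = 0.611761 + (0.611761 − 0.687476)/3 = 0.586523
R_{2,1} = (4·0.592207 − 0.611761) / 3 = 0.585689
R_{2,2} = (16·0.585689 − 0.586523) / 15 = 0.585633

0.5856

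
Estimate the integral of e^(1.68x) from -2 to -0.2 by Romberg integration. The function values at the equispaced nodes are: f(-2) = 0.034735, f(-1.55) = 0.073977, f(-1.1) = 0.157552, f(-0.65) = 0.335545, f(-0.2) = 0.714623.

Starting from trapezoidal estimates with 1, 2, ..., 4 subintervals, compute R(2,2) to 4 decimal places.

R(0,0) (trapezoid, 1 panel, h=1.8000): 0.674422
R(1,0) (trapezoid, 2 panels, h=0.9000): 0.479008
R(2,0) (trapezoid, 4 panels, h=0.4500): 0.423789
R(1,1) = 0.479008 + (0.479008 − 0.674422)/3 = 0.413870
R(2,1) = 0.423789 + (0.423789 − 0.479008)/3 = 0.405383
R(2,2) = 0.405383 + (0.405383 − 0.413870)/15 = 0.404817

0.4048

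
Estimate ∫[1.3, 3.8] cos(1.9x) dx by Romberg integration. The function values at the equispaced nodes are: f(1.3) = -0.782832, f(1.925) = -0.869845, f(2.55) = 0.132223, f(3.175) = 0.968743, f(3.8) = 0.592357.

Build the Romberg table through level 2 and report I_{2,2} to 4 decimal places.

I_{0,0} (trapezoid, 1 panel, h=2.5000): -0.238094
I_{1,0} (trapezoid, 2 panels, h=1.2500): 0.046232
I_{2,0} (trapezoid, 4 panels, h=0.6250): 0.084927
I_{1,1} = 0.046232 + (0.046232 − (-0.238094))/3 = 0.141007
I_{2,1} = 0.084927 + (0.084927 − 0.046232)/3 = 0.097825
I_{2,2} = 0.097825 + (0.097825 − 0.141007)/15 = 0.094946

0.0949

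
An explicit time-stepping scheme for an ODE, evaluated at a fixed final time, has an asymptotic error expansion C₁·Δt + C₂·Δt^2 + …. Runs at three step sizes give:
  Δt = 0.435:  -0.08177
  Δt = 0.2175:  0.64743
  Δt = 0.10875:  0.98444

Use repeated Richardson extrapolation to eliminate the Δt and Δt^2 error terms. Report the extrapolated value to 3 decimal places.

1.303

First eliminate the Δt term (factor 2^1 = 2):
  B₁ = (2·0.64743 − (-0.08177))/1 = 1.37663
  B₂ = (2·0.98444 − 0.64743)/1 = 1.32145
Then eliminate the Δt^2 term (factor 2^2 = 4):
  (4·1.32145 − 1.37663)/3 = 1.30306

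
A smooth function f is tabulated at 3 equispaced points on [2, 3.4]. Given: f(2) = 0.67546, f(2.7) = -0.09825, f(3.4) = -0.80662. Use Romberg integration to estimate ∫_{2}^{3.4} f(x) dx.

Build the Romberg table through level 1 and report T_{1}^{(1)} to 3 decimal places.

T_{0}^{(0)} (trapezoid, 1 panel, h=1.4000): -0.09181
T_{1}^{(0)} (trapezoid, 2 panels, h=0.7000): -0.11468
T_{1}^{(1)} = -0.11468 + (-0.11468 − (-0.09181))/3 = -0.12230

-0.122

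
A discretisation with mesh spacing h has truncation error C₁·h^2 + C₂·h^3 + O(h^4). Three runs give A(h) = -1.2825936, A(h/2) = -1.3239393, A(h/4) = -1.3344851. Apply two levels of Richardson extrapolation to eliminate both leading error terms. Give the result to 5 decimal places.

-1.33804

First eliminate the h^2 term (factor 2^2 = 4):
  B₁ = (4·(-1.3239393) − (-1.2825936))/3 = -1.3377212
  B₂ = (4·(-1.3344851) − (-1.3239393))/3 = -1.3380004
Then eliminate the h^3 term (factor 2^3 = 8):
  (8·(-1.3380004) − (-1.3377212))/7 = -1.3380403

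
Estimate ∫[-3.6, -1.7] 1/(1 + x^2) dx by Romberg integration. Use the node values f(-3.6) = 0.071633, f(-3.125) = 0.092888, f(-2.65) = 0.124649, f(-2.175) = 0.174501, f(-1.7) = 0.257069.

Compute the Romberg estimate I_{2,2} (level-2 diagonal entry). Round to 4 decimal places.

I_{0,0} (trapezoid, 1 panel, h=1.9000): 0.312267
I_{1,0} (trapezoid, 2 panels, h=0.9500): 0.274550
I_{2,0} (trapezoid, 4 panels, h=0.4750): 0.264285
I_{1,1} = 0.274550 + (0.274550 − 0.312267)/3 = 0.261978
I_{2,1} = 0.264285 + (0.264285 − 0.274550)/3 = 0.260863
I_{2,2} = 0.260863 + (0.260863 − 0.261978)/15 = 0.260789

0.2608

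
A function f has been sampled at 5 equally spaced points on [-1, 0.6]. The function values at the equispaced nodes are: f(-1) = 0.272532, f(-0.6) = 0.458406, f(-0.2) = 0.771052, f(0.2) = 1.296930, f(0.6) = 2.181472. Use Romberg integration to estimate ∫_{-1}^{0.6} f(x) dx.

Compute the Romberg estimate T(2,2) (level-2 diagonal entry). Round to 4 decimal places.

T(0,0) (trapezoid, 1 panel, h=1.6000): 1.963203
T(1,0) (trapezoid, 2 panels, h=0.8000): 1.598443
T(2,0) (trapezoid, 4 panels, h=0.4000): 1.501356
T(1,1) = 1.598443 + (1.598443 − 1.963203)/3 = 1.476856
T(2,1) = 1.501356 + (1.501356 − 1.598443)/3 = 1.468994
T(2,2) = 1.468994 + (1.468994 − 1.476856)/15 = 1.468470

1.4685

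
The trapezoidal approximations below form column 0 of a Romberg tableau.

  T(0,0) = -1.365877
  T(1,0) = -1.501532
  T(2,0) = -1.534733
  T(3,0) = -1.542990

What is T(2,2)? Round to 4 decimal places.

Richardson extrapolation on the trapezoidal column (denominator 4−1=3):
T(1,1) = (4·(-1.501532) − (-1.365877)) / 3 = -1.546750
T(2,1) = -1.534733 + (-1.534733 − (-1.501532))/3 = -1.545800
T(2,2) = (16·(-1.545800) − (-1.546750)) / 15 = -1.545737

-1.5457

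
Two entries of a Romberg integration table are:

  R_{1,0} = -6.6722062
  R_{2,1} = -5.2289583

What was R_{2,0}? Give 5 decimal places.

From R_{2,1} = (4·R_{2,0} − R_{1,0})/3, solve for R_{2,0}:
4·R_{2,0} = 3·(-5.2289583) + (-6.6722062) = -22.3590811
R_{2,0} = -5.5897703

-5.58977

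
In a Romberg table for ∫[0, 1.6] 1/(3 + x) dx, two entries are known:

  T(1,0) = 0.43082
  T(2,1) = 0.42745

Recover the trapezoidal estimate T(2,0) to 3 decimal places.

From T(2,1) = (4·T(2,0) − T(1,0))/3, solve for T(2,0):
4·T(2,0) = 3·0.42745 + 0.43082 = 1.71317
T(2,0) = 0.42829

0.428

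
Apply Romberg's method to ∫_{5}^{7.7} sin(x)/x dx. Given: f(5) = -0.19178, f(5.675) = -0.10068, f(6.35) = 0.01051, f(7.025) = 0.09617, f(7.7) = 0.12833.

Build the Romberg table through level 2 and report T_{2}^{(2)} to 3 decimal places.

-0.014

T_{0}^{(0)} (trapezoid, 1 panel, h=2.7000): -0.08566
T_{1}^{(0)} (trapezoid, 2 panels, h=1.3500): -0.02864
T_{2}^{(0)} (trapezoid, 4 panels, h=0.6750): -0.01736
T_{1}^{(1)} = -0.02864 + (-0.02864 − (-0.08566))/3 = -0.00963
T_{2}^{(1)} = -0.01736 + (-0.01736 − (-0.02864))/3 = -0.01360
T_{2}^{(2)} = -0.01360 + (-0.01360 − (-0.00963))/15 = -0.01386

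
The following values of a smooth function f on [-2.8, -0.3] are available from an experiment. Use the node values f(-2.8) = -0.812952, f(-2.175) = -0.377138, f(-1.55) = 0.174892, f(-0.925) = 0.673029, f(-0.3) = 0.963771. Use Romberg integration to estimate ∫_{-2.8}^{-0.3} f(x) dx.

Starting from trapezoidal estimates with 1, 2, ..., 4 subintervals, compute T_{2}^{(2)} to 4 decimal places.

T_{0}^{(0)} (trapezoid, 1 panel, h=2.5000): 0.188524
T_{1}^{(0)} (trapezoid, 2 panels, h=1.2500): 0.312877
T_{2}^{(0)} (trapezoid, 4 panels, h=0.6250): 0.341370
T_{1}^{(1)} = 0.312877 + (0.312877 − 0.188524)/3 = 0.354328
T_{2}^{(1)} = 0.341370 + (0.341370 − 0.312877)/3 = 0.350868
T_{2}^{(2)} = 0.350868 + (0.350868 − 0.354328)/15 = 0.350637

0.3506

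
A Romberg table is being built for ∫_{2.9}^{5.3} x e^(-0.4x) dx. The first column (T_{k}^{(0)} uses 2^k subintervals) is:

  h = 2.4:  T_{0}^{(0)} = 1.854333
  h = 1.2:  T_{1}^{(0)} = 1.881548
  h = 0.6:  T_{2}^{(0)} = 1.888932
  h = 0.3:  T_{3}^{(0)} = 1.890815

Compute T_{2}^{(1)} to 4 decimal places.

1.8914

T_{2}^{(1)} = (4·1.888932 − 1.881548) / 3 = 1.891393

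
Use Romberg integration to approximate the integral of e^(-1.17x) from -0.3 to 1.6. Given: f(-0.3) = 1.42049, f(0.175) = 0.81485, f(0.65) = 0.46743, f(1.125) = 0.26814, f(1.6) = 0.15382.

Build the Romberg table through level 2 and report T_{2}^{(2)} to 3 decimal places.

1.083

T_{0}^{(0)} (trapezoid, 1 panel, h=1.9000): 1.49559
T_{1}^{(0)} (trapezoid, 2 panels, h=0.9500): 1.19186
T_{2}^{(0)} (trapezoid, 4 panels, h=0.4750): 1.11035
T_{1}^{(1)} = 1.19186 + (1.19186 − 1.49559)/3 = 1.09062
T_{2}^{(1)} = 1.11035 + (1.11035 − 1.19186)/3 = 1.08318
T_{2}^{(2)} = 1.08318 + (1.08318 − 1.09062)/15 = 1.08268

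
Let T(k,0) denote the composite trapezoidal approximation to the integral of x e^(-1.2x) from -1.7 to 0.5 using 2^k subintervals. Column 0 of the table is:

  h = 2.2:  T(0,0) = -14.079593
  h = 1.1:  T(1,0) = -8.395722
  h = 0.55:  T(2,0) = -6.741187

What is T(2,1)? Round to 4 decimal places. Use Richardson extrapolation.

T(2,1) = -6.741187 + (-6.741187 − (-8.395722))/3 = -6.189675

-6.1897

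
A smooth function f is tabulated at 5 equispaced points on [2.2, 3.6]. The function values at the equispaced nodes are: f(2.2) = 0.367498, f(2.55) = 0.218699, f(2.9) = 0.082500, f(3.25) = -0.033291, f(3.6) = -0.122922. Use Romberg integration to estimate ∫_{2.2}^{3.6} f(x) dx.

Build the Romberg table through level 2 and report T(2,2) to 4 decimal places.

T(0,0) (trapezoid, 1 panel, h=1.4000): 0.171203
T(1,0) (trapezoid, 2 panels, h=0.7000): 0.143352
T(2,0) (trapezoid, 4 panels, h=0.3500): 0.136569
T(1,1) = 0.143352 + (0.143352 − 0.171203)/3 = 0.134068
T(2,1) = 0.136569 + (0.136569 − 0.143352)/3 = 0.134308
T(2,2) = 0.134308 + (0.134308 − 0.134068)/15 = 0.134324

0.1343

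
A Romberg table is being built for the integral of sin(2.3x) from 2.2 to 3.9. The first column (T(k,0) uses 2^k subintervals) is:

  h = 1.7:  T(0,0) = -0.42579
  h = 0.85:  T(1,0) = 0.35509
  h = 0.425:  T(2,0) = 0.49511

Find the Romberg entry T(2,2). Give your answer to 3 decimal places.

0.537

Richardson extrapolation on the trapezoidal column (denominator 4−1=3):
T(1,1) = (4·0.35509 − (-0.42579)) / 3 = 0.61538
T(2,1) = (4·0.49511 − 0.35509) / 3 = 0.54178
T(2,2) = (16·0.54178 − 0.61538) / 15 = 0.53687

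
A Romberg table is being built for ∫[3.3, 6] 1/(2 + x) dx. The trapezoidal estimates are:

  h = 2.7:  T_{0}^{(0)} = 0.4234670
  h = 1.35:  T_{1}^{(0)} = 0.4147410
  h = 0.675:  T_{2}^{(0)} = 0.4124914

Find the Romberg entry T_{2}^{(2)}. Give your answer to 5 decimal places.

Richardson extrapolation on the trapezoidal column (denominator 4−1=3):
T_{1}^{(1)} = 0.4147410 + (0.4147410 − 0.4234670)/3 = 0.4118323
T_{2}^{(1)} = 0.4124914 + (0.4124914 − 0.4147410)/3 = 0.4117415
T_{2}^{(2)} = 0.4117415 + (0.4117415 − 0.4118323)/15 = 0.4117354
(Column j=1 coincides with Simpson's rule on the same nodes.)

0.41174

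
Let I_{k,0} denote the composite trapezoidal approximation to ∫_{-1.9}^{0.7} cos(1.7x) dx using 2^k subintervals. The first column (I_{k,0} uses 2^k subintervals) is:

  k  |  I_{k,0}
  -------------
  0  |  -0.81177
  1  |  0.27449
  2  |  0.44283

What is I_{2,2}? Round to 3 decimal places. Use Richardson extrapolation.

0.490

I_{1,1} = 0.27449 + (0.27449 − (-0.81177))/3 = 0.63658
I_{2,1} = (4·0.44283 − 0.27449) / 3 = 0.49894
I_{2,2} = (16·0.49894 − 0.63658) / 15 = 0.48976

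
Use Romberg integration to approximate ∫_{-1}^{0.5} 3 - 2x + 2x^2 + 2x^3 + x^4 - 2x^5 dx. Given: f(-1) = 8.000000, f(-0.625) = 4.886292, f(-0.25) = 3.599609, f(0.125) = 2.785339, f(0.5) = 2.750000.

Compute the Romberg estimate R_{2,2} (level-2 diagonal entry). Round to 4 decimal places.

6.0656

R_{0,0} (trapezoid, 1 panel, h=1.5000): 8.062500
R_{1,0} (trapezoid, 2 panels, h=0.7500): 6.730957
R_{2,0} (trapezoid, 4 panels, h=0.3750): 6.242340
R_{1,1} = 6.730957 + (6.730957 − 8.062500)/3 = 6.287109
R_{2,1} = 6.242340 + (6.242340 − 6.730957)/3 = 6.079468
R_{2,2} = 6.079468 + (6.079468 − 6.287109)/15 = 6.065625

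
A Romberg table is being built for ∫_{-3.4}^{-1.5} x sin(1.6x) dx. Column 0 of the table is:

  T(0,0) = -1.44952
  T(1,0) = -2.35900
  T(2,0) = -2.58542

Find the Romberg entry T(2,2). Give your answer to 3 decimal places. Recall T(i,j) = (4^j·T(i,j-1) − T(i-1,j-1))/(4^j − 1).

T(1,1) = -2.35900 + (-2.35900 − (-1.44952))/3 = -2.66216
T(2,1) = (4·(-2.58542) − (-2.35900)) / 3 = -2.66089
T(2,2) = (16·(-2.66089) − (-2.66216)) / 15 = -2.66081
(Column j=1 coincides with Simpson's rule on the same nodes.)

-2.661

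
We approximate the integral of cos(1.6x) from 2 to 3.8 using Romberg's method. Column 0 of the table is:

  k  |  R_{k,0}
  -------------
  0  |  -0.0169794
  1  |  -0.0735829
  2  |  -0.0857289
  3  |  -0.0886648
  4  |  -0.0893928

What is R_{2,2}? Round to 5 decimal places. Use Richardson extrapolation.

-0.08960

R_{1,1} = (4·(-0.0735829) − (-0.0169794)) / 3 = -0.0924507
R_{2,1} = -0.0857289 + (-0.0857289 − (-0.0735829))/3 = -0.0897776
R_{2,2} = -0.0897776 + (-0.0897776 − (-0.0924507))/15 = -0.0895994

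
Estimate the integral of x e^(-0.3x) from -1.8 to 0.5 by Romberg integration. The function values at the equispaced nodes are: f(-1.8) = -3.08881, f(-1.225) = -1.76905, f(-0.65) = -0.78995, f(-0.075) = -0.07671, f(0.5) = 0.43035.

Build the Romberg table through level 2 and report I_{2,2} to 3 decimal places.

I_{0,0} (trapezoid, 1 panel, h=2.3000): -3.05723
I_{1,0} (trapezoid, 2 panels, h=1.1500): -2.43706
I_{2,0} (trapezoid, 4 panels, h=0.5750): -2.27984
I_{1,1} = -2.43706 + (-2.43706 − (-3.05723))/3 = -2.23034
I_{2,1} = -2.27984 + (-2.27984 − (-2.43706))/3 = -2.22743
I_{2,2} = -2.22743 + (-2.22743 − (-2.23034))/15 = -2.22724

-2.227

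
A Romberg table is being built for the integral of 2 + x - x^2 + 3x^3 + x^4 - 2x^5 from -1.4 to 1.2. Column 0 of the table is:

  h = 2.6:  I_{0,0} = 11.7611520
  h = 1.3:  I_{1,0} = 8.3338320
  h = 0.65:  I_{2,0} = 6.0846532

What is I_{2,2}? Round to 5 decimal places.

Richardson extrapolation on the trapezoidal column (denominator 4−1=3):
I_{1,1} = (4·8.3338320 − 11.7611520) / 3 = 7.1913920
I_{2,1} = (4·6.0846532 − 8.3338320) / 3 = 5.3349269
I_{2,2} = (16·5.3349269 − 7.1913920) / 15 = 5.2111626

5.21116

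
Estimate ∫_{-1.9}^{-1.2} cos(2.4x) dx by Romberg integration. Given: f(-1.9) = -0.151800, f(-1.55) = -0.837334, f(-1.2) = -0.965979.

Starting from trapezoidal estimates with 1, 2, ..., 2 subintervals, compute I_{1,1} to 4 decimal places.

-0.5212

I_{0,0} (trapezoid, 1 panel, h=0.7000): -0.391223
I_{1,0} (trapezoid, 2 panels, h=0.3500): -0.488678
I_{1,1} = -0.488678 + (-0.488678 − (-0.391223))/3 = -0.521163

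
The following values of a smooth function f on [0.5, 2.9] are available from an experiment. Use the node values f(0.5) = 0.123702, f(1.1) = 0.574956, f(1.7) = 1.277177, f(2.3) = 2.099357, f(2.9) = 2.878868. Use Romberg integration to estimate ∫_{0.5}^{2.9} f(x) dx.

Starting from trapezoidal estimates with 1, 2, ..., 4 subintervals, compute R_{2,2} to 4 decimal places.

R_{0,0} (trapezoid, 1 panel, h=2.4000): 3.603084
R_{1,0} (trapezoid, 2 panels, h=1.2000): 3.334154
R_{2,0} (trapezoid, 4 panels, h=0.6000): 3.271665
R_{1,1} = 3.334154 + (3.334154 − 3.603084)/3 = 3.244511
R_{2,1} = 3.271665 + (3.271665 − 3.334154)/3 = 3.250835
R_{2,2} = 3.250835 + (3.250835 − 3.244511)/15 = 3.251257

3.2513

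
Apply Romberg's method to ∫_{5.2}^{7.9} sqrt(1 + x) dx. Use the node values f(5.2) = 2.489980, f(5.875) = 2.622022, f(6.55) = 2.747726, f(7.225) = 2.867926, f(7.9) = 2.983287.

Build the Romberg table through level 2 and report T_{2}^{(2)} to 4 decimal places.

T_{0}^{(0)} (trapezoid, 1 panel, h=2.7000): 7.388910
T_{1}^{(0)} (trapezoid, 2 panels, h=1.3500): 7.403885
T_{2}^{(0)} (trapezoid, 4 panels, h=0.6750): 7.407658
T_{1}^{(1)} = 7.403885 + (7.403885 − 7.388910)/3 = 7.408877
T_{2}^{(1)} = 7.407658 + (7.407658 − 7.403885)/3 = 7.408916
T_{2}^{(2)} = 7.408916 + (7.408916 − 7.408877)/15 = 7.408919

7.4089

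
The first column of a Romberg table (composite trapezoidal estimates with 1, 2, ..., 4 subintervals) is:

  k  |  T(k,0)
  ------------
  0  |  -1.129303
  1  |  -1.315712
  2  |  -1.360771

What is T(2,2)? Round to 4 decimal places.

-1.3757

Richardson extrapolation on the trapezoidal column (denominator 4−1=3):
T(1,1) = (4·(-1.315712) − (-1.129303)) / 3 = -1.377848
T(2,1) = (4·(-1.360771) − (-1.315712)) / 3 = -1.375791
T(2,2) = -1.375791 + (-1.375791 − (-1.377848))/15 = -1.375654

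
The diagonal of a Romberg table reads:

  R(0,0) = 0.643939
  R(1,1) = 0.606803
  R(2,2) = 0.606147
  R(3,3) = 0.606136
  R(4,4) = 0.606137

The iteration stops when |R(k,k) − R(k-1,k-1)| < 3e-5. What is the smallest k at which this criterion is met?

k = 3

|R(1,1) − R(0,0)| = 0.037136 ≥ 3e-5
|R(2,2) − R(1,1)| = 0.000656 ≥ 3e-5
|R(3,3) − R(2,2)| = 0.000011 < 3e-5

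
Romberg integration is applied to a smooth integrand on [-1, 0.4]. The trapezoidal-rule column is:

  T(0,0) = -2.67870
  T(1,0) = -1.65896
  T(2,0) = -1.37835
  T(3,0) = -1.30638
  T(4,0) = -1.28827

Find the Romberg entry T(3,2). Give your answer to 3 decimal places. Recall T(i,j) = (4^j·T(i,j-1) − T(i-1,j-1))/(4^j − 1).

Richardson extrapolation on the trapezoidal column (denominator 4−1=3):
T(2,1) = -1.37835 + (-1.37835 − (-1.65896))/3 = -1.28481
T(3,1) = -1.30638 + (-1.30638 − (-1.37835))/3 = -1.28239
T(3,2) = -1.28239 + (-1.28239 − (-1.28481))/15 = -1.28223

-1.282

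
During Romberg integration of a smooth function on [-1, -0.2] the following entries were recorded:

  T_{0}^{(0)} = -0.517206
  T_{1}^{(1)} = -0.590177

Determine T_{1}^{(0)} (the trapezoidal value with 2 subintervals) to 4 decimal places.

-0.5719

From T_{1}^{(1)} = (4·T_{1}^{(0)} − T_{0}^{(0)})/3, solve for T_{1}^{(0)}:
4·T_{1}^{(0)} = 3·(-0.590177) + (-0.517206) = -2.287737
T_{1}^{(0)} = -0.571934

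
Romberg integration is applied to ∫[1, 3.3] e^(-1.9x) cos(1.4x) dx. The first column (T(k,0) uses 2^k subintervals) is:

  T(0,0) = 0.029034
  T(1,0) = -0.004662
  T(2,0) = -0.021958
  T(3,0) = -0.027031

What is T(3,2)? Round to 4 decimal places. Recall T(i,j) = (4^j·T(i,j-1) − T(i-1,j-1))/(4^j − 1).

Richardson extrapolation on the trapezoidal column (denominator 4−1=3):
T(2,1) = (4·(-0.021958) − (-0.004662)) / 3 = -0.027723
T(3,1) = -0.027031 + (-0.027031 − (-0.021958))/3 = -0.028722
T(3,2) = -0.028722 + (-0.028722 − (-0.027723))/15 = -0.028789

-0.0288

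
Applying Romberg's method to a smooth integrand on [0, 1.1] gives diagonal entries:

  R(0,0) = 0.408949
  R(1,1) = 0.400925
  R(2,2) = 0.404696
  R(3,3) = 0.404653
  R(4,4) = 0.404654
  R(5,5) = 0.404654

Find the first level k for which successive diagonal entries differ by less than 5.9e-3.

k = 2

|R(1,1) − R(0,0)| = 0.008024 ≥ 5.9e-3
|R(2,2) − R(1,1)| = 0.003771 < 5.9e-3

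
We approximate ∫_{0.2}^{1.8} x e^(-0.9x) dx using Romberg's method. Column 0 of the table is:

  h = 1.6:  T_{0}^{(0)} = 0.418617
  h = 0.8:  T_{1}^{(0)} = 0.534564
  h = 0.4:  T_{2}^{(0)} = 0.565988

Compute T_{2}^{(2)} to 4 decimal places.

0.5767

T_{1}^{(1)} = (4·0.534564 − 0.418617) / 3 = 0.573213
T_{2}^{(1)} = 0.565988 + (0.565988 − 0.534564)/3 = 0.576463
T_{2}^{(2)} = 0.576463 + (0.576463 − 0.573213)/15 = 0.576680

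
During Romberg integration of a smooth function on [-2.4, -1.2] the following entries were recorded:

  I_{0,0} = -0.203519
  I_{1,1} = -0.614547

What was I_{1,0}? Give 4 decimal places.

From I_{1,1} = (4·I_{1,0} − I_{0,0})/3, solve for I_{1,0}:
4·I_{1,0} = 3·(-0.614547) + (-0.203519) = -2.047160
I_{1,0} = -0.511790

-0.5118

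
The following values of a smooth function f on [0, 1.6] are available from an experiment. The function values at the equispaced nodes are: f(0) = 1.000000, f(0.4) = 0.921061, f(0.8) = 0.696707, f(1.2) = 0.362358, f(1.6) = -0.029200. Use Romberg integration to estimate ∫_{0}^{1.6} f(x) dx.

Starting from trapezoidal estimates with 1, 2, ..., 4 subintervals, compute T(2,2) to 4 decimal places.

T(0,0) (trapezoid, 1 panel, h=1.6000): 0.776640
T(1,0) (trapezoid, 2 panels, h=0.8000): 0.945686
T(2,0) (trapezoid, 4 panels, h=0.4000): 0.986210
T(1,1) = 0.945686 + (0.945686 − 0.776640)/3 = 1.002035
T(2,1) = 0.986210 + (0.986210 − 0.945686)/3 = 0.999718
T(2,2) = 0.999718 + (0.999718 − 1.002035)/15 = 0.999564

0.9996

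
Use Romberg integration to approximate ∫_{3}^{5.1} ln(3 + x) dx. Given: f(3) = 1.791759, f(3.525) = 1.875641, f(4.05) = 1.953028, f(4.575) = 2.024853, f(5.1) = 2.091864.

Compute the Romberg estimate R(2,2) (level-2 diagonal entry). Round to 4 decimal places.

4.0935

R(0,0) (trapezoid, 1 panel, h=2.1000): 4.077804
R(1,0) (trapezoid, 2 panels, h=1.0500): 4.089581
R(2,0) (trapezoid, 4 panels, h=0.5250): 4.092550
R(1,1) = 4.089581 + (4.089581 − 4.077804)/3 = 4.093507
R(2,1) = 4.092550 + (4.092550 − 4.089581)/3 = 4.093540
R(2,2) = 4.093540 + (4.093540 − 4.093507)/15 = 4.093542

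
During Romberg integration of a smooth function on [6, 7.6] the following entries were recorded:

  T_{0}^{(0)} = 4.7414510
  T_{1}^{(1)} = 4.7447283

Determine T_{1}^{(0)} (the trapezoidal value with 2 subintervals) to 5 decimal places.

From T_{1}^{(1)} = (4·T_{1}^{(0)} − T_{0}^{(0)})/3, solve for T_{1}^{(0)}:
4·T_{1}^{(0)} = 3·4.7447283 + 4.7414510 = 18.9756359
T_{1}^{(0)} = 4.7439090

4.74391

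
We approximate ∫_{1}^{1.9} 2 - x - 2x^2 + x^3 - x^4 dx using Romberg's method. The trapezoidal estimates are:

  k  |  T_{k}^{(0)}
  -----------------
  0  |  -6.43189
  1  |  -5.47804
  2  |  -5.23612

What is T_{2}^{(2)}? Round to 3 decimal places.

Richardson extrapolation on the trapezoidal column (denominator 4−1=3):
T_{1}^{(1)} = -5.47804 + (-5.47804 − (-6.43189))/3 = -5.16009
T_{2}^{(1)} = -5.23612 + (-5.23612 − (-5.47804))/3 = -5.15548
T_{2}^{(2)} = (16·(-5.15548) − (-5.16009)) / 15 = -5.15517

-5.155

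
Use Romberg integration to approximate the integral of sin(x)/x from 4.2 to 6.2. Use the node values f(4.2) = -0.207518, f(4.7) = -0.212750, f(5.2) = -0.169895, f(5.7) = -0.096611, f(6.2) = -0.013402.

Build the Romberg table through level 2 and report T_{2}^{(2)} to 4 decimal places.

T_{0}^{(0)} (trapezoid, 1 panel, h=2.0000): -0.220920
T_{1}^{(0)} (trapezoid, 2 panels, h=1.0000): -0.280355
T_{2}^{(0)} (trapezoid, 4 panels, h=0.5000): -0.294858
T_{1}^{(1)} = -0.280355 + (-0.280355 − (-0.220920))/3 = -0.300167
T_{2}^{(1)} = -0.294858 + (-0.294858 − (-0.280355))/3 = -0.299692
T_{2}^{(2)} = -0.299692 + (-0.299692 − (-0.300167))/15 = -0.299660

-0.2997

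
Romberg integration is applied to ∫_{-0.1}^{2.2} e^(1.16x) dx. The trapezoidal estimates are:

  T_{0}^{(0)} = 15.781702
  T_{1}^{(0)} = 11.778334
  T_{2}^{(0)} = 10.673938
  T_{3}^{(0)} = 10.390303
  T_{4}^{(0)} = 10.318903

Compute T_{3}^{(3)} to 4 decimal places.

Richardson extrapolation on the trapezoidal column (denominator 4−1=3):
T_{1}^{(1)} = 11.778334 + (11.778334 − 15.781702)/3 = 10.443878
T_{2}^{(1)} = 10.673938 + (10.673938 − 11.778334)/3 = 10.305806
T_{3}^{(1)} = (4·10.390303 − 10.673938) / 3 = 10.295758
T_{2}^{(2)} = 10.305806 + (10.305806 − 10.443878)/15 = 10.296601
T_{3}^{(2)} = 10.295758 + (10.295758 − 10.305806)/15 = 10.295088
T_{3}^{(3)} = (64·10.295088 − 10.296601) / 63 = 10.295064

10.2951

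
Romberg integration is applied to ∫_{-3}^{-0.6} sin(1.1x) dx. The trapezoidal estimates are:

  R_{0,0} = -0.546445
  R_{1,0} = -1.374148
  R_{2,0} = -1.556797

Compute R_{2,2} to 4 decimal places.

-1.6155

Richardson extrapolation on the trapezoidal column (denominator 4−1=3):
R_{1,1} = -1.374148 + (-1.374148 − (-0.546445))/3 = -1.650049
R_{2,1} = (4·(-1.556797) − (-1.374148)) / 3 = -1.617680
R_{2,2} = (16·(-1.617680) − (-1.650049)) / 15 = -1.615522
(Column j=1 coincides with Simpson's rule on the same nodes.)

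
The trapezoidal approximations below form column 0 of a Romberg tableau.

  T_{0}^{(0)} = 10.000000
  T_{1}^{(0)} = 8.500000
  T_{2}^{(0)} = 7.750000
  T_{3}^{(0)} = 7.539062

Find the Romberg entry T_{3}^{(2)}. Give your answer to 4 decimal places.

Richardson extrapolation on the trapezoidal column (denominator 4−1=3):
T_{2}^{(1)} = (4·7.750000 − 8.500000) / 3 = 7.500000
T_{3}^{(1)} = 7.539062 + (7.539062 − 7.750000)/3 = 7.468749
T_{3}^{(2)} = 7.468749 + (7.468749 − 7.500000)/15 = 7.466666

7.4667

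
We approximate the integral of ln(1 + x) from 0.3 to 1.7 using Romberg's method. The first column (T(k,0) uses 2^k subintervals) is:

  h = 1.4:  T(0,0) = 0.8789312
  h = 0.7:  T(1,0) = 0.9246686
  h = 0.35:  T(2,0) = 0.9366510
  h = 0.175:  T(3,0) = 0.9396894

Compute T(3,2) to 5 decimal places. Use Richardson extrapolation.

0.94071

Richardson extrapolation on the trapezoidal column (denominator 4−1=3):
T(2,1) = 0.9366510 + (0.9366510 − 0.9246686)/3 = 0.9406451
T(3,1) = (4·0.9396894 − 0.9366510) / 3 = 0.9407022
T(3,2) = (16·0.9407022 − 0.9406451) / 15 = 0.9407060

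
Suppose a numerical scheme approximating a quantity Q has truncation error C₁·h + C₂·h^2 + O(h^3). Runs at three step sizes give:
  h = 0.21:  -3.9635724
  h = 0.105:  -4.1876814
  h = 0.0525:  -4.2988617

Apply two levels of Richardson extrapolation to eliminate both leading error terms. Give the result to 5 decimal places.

First eliminate the h term (factor 2^1 = 2):
  B₁ = (2·(-4.1876814) − (-3.9635724))/1 = -4.4117904
  B₂ = (2·(-4.2988617) − (-4.1876814))/1 = -4.4100420
Then eliminate the h^2 term (factor 2^2 = 4):
  (4·(-4.4100420) − (-4.4117904))/3 = -4.4094592

-4.40946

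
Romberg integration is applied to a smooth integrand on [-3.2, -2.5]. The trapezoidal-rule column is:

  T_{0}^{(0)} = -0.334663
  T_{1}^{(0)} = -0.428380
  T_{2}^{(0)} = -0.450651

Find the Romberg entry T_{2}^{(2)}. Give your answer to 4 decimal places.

Richardson extrapolation on the trapezoidal column (denominator 4−1=3):
T_{1}^{(1)} = (4·(-0.428380) − (-0.334663)) / 3 = -0.459619
T_{2}^{(1)} = -0.450651 + (-0.450651 − (-0.428380))/3 = -0.458075
T_{2}^{(2)} = -0.458075 + (-0.458075 − (-0.459619))/15 = -0.457972

-0.4580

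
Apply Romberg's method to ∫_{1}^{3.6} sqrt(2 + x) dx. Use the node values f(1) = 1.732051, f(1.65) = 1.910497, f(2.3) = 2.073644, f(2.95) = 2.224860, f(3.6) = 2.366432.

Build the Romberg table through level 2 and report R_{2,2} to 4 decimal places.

5.3706

R_{0,0} (trapezoid, 1 panel, h=2.6000): 5.328028
R_{1,0} (trapezoid, 2 panels, h=1.3000): 5.359751
R_{2,0} (trapezoid, 4 panels, h=0.6500): 5.367858
R_{1,1} = 5.359751 + (5.359751 − 5.328028)/3 = 5.370325
R_{2,1} = 5.367858 + (5.367858 − 5.359751)/3 = 5.370560
R_{2,2} = 5.370560 + (5.370560 − 5.370325)/15 = 5.370576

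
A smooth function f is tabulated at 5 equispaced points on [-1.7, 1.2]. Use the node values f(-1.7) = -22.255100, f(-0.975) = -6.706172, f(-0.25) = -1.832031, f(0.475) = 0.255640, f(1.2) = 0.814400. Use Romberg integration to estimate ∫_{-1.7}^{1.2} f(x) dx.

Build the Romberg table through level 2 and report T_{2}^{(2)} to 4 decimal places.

T_{0}^{(0)} (trapezoid, 1 panel, h=2.9000): -31.089015
T_{1}^{(0)} (trapezoid, 2 panels, h=1.4500): -18.200952
T_{2}^{(0)} (trapezoid, 4 panels, h=0.7250): -13.777112
T_{1}^{(1)} = -18.200952 + (-18.200952 − (-31.089015))/3 = -13.904931
T_{2}^{(1)} = -13.777112 + (-13.777112 − (-18.200952))/3 = -12.302499
T_{2}^{(2)} = -12.302499 + (-12.302499 − (-13.904931))/15 = -12.195670

-12.1957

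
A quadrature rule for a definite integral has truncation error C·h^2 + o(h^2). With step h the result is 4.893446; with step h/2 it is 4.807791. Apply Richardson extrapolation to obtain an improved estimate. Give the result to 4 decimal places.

4.7792

The leading error scales as h^2; refining by a factor of 2 reduces it by 2^2 = 4.
Extrapolated value = (4·A(h/2) − A(h)) / (4 − 1)
= (4·4.807791 − 4.893446) / 3
= 14.337718 / 3 = 4.779239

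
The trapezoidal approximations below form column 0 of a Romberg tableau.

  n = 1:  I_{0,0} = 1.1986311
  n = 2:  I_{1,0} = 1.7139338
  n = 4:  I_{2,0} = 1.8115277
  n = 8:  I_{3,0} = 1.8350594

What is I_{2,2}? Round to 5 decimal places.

I_{1,1} = 1.7139338 + (1.7139338 − 1.1986311)/3 = 1.8857014
I_{2,1} = 1.8115277 + (1.8115277 − 1.7139338)/3 = 1.8440590
I_{2,2} = (16·1.8440590 − 1.8857014) / 15 = 1.8412828
(Column j=1 coincides with Simpson's rule on the same nodes.)

1.84128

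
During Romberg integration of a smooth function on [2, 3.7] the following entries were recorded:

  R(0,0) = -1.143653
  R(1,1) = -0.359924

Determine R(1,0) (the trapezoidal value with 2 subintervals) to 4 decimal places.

From R(1,1) = (4·R(1,0) − R(0,0))/3, solve for R(1,0):
4·R(1,0) = 3·(-0.359924) + (-1.143653) = -2.223425
R(1,0) = -0.555856

-0.5559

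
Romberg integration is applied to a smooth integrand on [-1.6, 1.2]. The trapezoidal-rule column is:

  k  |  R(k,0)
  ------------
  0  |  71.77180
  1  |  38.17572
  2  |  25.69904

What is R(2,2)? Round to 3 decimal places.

Richardson extrapolation on the trapezoidal column (denominator 4−1=3):
R(1,1) = (4·38.17572 − 71.77180) / 3 = 26.97703
R(2,1) = (4·25.69904 − 38.17572) / 3 = 21.54015
R(2,2) = 21.54015 + (21.54015 − 26.97703)/15 = 21.17769

21.178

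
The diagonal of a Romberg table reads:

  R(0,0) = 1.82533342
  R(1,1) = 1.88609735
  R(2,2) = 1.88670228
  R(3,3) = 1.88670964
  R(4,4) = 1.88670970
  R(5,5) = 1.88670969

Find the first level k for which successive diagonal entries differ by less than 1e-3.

|R(1,1) − R(0,0)| = 0.06076393 ≥ 1e-3
|R(2,2) − R(1,1)| = 0.00060493 < 1e-3

k = 2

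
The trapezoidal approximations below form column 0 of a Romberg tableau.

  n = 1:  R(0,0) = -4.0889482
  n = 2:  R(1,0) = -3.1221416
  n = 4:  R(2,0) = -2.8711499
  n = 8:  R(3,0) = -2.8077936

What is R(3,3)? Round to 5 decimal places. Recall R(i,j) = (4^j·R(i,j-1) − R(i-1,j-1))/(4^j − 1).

-2.78662

R(1,1) = (4·(-3.1221416) − (-4.0889482)) / 3 = -2.7998727
R(2,1) = -2.8711499 + (-2.8711499 − (-3.1221416))/3 = -2.7874860
R(3,1) = -2.8077936 + (-2.8077936 − (-2.8711499))/3 = -2.7866748
R(2,2) = -2.7874860 + (-2.7874860 − (-2.7998727))/15 = -2.7866602
R(3,2) = (16·(-2.7866748) − (-2.7874860)) / 15 = -2.7866207
R(3,3) = -2.7866207 + (-2.7866207 − (-2.7866602))/63 = -2.7866201
(Column j=1 coincides with Simpson's rule on the same nodes.)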